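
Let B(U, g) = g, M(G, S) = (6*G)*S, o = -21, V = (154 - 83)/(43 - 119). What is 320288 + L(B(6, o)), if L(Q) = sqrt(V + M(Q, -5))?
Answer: 320288 + sqrt(908371)/38 ≈ 3.2031e+5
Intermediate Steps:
V = -71/76 (V = 71/(-76) = 71*(-1/76) = -71/76 ≈ -0.93421)
M(G, S) = 6*G*S
L(Q) = sqrt(-71/76 - 30*Q) (L(Q) = sqrt(-71/76 + 6*Q*(-5)) = sqrt(-71/76 - 30*Q))
320288 + L(B(6, o)) = 320288 + sqrt(-1349 - 43320*(-21))/38 = 320288 + sqrt(-1349 + 909720)/38 = 320288 + sqrt(908371)/38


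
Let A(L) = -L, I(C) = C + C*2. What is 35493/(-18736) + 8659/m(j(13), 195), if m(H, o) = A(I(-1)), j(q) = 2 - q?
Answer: 162128545/56208 ≈ 2884.4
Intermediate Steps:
I(C) = 3*C (I(C) = C + 2*C = 3*C)
m(H, o) = 3 (m(H, o) = -3*(-1) = -1*(-3) = 3)
35493/(-18736) + 8659/m(j(13), 195) = 35493/(-18736) + 8659/3 = 35493*(-1/18736) + 8659*(⅓) = -35493/18736 + 8659/3 = 162128545/56208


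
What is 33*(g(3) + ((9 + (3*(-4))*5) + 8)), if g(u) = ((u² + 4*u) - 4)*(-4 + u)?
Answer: -1980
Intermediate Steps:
g(u) = (-4 + u)*(-4 + u² + 4*u) (g(u) = (-4 + u² + 4*u)*(-4 + u) = (-4 + u)*(-4 + u² + 4*u))
33*(g(3) + ((9 + (3*(-4))*5) + 8)) = 33*((16 + 3³ - 20*3) + ((9 + (3*(-4))*5) + 8)) = 33*((16 + 27 - 60) + ((9 - 12*5) + 8)) = 33*(-17 + ((9 - 60) + 8)) = 33*(-17 + (-51 + 8)) = 33*(-17 - 43) = 33*(-60) = -1980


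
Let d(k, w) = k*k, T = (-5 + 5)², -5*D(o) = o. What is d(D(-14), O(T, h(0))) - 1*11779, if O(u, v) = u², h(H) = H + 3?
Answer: -294279/25 ≈ -11771.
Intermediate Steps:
h(H) = 3 + H
D(o) = -o/5
T = 0 (T = 0² = 0)
d(k, w) = k²
d(D(-14), O(T, h(0))) - 1*11779 = (-⅕*(-14))² - 1*11779 = (14/5)² - 11779 = 196/25 - 11779 = -294279/25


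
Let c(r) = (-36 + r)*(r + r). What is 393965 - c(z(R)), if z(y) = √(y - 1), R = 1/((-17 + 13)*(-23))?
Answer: 18122481/46 + 36*I*√2093/23 ≈ 3.9397e+5 + 71.608*I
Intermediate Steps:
R = 1/92 (R = -1/23/(-4) = -¼*(-1/23) = 1/92 ≈ 0.010870)
z(y) = √(-1 + y)
c(r) = 2*r*(-36 + r) (c(r) = (-36 + r)*(2*r) = 2*r*(-36 + r))
393965 - c(z(R)) = 393965 - 2*√(-1 + 1/92)*(-36 + √(-1 + 1/92)) = 393965 - 2*√(-91/92)*(-36 + √(-91/92)) = 393965 - 2*I*√2093/46*(-36 + I*√2093/46) = 393965 - I*√2093*(-36 + I*√2093/46)/23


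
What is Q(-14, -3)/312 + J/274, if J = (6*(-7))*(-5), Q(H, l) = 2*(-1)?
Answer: 16243/21372 ≈ 0.76001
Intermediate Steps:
Q(H, l) = -2
J = 210 (J = -42*(-5) = 210)
Q(-14, -3)/312 + J/274 = -2/312 + 210/274 = -2*1/312 + 210*(1/274) = -1/156 + 105/137 = 16243/21372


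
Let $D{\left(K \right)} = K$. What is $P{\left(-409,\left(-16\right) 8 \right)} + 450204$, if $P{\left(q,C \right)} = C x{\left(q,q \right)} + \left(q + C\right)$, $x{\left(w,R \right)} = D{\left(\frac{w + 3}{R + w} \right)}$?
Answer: $\frac{183887819}{409} \approx 4.496 \cdot 10^{5}$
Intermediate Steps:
$x{\left(w,R \right)} = \frac{3 + w}{R + w}$ ($x{\left(w,R \right)} = \frac{w + 3}{R + w} = \frac{3 + w}{R + w}$)
$P{\left(q,C \right)} = C + q + \frac{C \left(3 + q\right)}{2 q}$ ($P{\left(q,C \right)} = C \frac{3 + q}{q + q} + \left(q + C\right) = C \frac{3 + q}{2 q} + \left(C + q\right) = \frac{C \left(3 + q\right)}{2 q} + \left(C + q\right) = C + q + \frac{C \left(3 + q\right)}{2 q}$)
$P{\left(-409,\left(-16\right) 8 \right)} + 450204 = \frac{- 409 \left(\left(-16\right) 8 - 409\right) + \frac{\left(-16\right) 8 \left(3 - 409\right)}{2}}{-409} + 450204 = - \frac{- 409 \left(-128 - 409\right) + \frac{1}{2} \left(-128\right) \left(-406\right)}{409} + 450204 = - \frac{\left(-409\right) \left(-537\right) + 25984}{409} + 450204 = - \frac{219633 + 25984}{409} + 450204 = \left(- \frac{1}{409}\right) 245617 + 450204 = - \frac{245617}{409} + 450204 = \frac{183887819}{409}$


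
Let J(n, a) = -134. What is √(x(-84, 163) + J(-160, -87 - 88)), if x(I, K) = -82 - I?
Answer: 2*I*√33 ≈ 11.489*I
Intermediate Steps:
√(x(-84, 163) + J(-160, -87 - 88)) = √((-82 - 1*(-84)) - 134) = √((-82 + 84) - 134) = √(2 - 134) = √(-132) = 2*I*√33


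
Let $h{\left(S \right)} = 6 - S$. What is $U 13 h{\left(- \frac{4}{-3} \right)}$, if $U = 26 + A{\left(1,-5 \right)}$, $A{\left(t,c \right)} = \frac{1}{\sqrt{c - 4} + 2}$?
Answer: $\frac{4760}{3} - 14 i \approx 1586.7 - 14.0 i$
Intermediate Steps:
$A{\left(t,c \right)} = \frac{1}{2 + \sqrt{-4 + c}}$ ($A{\left(t,c \right)} = \frac{1}{\sqrt{-4 + c} + 2} = \frac{1}{2 + \sqrt{-4 + c}}$)
$U = 26 + \frac{2 - 3 i}{13}$ ($U = 26 + \frac{1}{2 + \sqrt{-4 - 5}} = 26 + \frac{1}{2 + \sqrt{-9}} = 26 + \frac{1}{2 + 3 i} = 26 + \frac{2 - 3 i}{13} \approx 26.154 - 0.23077 i$)
$U 13 h{\left(- \frac{4}{-3} \right)} = \left(\frac{340}{13} - \frac{3 i}{13}\right) 13 \left(6 - - \frac{4}{-3}\right) = \left(340 - 3 i\right) \left(6 - \left(-4\right) \left(- \frac{1}{3}\right)\right) = \left(340 - 3 i\right) \left(6 - \frac{4}{3}\right) = \left(340 - 3 i\right) \frac{14}{3} = \frac{4760}{3} - 14 i$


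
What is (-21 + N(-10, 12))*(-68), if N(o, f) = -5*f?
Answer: 5508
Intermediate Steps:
(-21 + N(-10, 12))*(-68) = (-21 - 5*12)*(-68) = (-21 - 60)*(-68) = -81*(-68) = 5508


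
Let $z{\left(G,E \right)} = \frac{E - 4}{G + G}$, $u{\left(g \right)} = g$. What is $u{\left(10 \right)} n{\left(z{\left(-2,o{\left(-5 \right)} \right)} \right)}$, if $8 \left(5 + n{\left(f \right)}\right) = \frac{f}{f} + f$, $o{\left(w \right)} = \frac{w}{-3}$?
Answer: $- \frac{2305}{48} \approx -48.021$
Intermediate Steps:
$o{\left(w \right)} = - \frac{w}{3}$ ($o{\left(w \right)} = w \left(- \frac{1}{3}\right) = - \frac{w}{3}$)
$z{\left(G,E \right)} = \frac{-4 + E}{2 G}$
$n{\left(f \right)} = - \frac{39}{8} + \frac{f}{8}$ ($n{\left(f \right)} = -5 + \frac{\frac{f}{f} + f}{8} = -5 + \frac{1 + f}{8} = -5 + \left(\frac{1}{8} + \frac{f}{8}\right) = - \frac{39}{8} + \frac{f}{8}$)
$u{\left(10 \right)} n{\left(z{\left(-2,o{\left(-5 \right)} \right)} \right)} = 10 \left(- \frac{39}{8} + \frac{\frac{1}{2} \frac{1}{-2} \left(-4 - - \frac{5}{3}\right)}{8}\right) = 10 \left(- \frac{39}{8} + \frac{\frac{1}{2} \left(- \frac{1}{2}\right) \left(-4 + \frac{5}{3}\right)}{8}\right) = 10 \left(- \frac{39}{8} + \frac{\frac{1}{2} \left(- \frac{1}{2}\right) \left(- \frac{7}{3}\right)}{8}\right) = 10 \left(- \frac{39}{8} + \frac{1}{8} \cdot \frac{7}{12}\right) = 10 \left(- \frac{39}{8} + \frac{7}{96}\right) = 10 \left(- \frac{461}{96}\right) = - \frac{2305}{48}$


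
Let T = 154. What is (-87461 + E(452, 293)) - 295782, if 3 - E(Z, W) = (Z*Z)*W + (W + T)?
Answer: -60244759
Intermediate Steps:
E(Z, W) = -151 - W - W*Z² (E(Z, W) = 3 - ((Z*Z)*W + (W + 154)) = 3 - (Z²*W + (154 + W)) = 3 - (W*Z² + (154 + W)) = 3 - (154 + W + W*Z²) = 3 + (-154 - W - W*Z²) = -151 - W - W*Z²)
(-87461 + E(452, 293)) - 295782 = (-87461 + (-151 - 1*293 - 1*293*452²)) - 295782 = (-87461 + (-151 - 293 - 1*293*204304)) - 295782 = (-87461 + (-151 - 293 - 59861072)) - 295782 = (-87461 - 59861516) - 295782 = -59948977 - 295782 = -60244759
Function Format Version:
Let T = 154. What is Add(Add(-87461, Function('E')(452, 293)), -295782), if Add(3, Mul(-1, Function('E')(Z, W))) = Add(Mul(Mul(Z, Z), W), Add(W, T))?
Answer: -60244759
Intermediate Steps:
Function('E')(Z, W) = Add(-151, Mul(-1, W), Mul(-1, W, Pow(Z, 2))) (Function('E')(Z, W) = Add(3, Mul(-1, Add(Mul(Mul(Z, Z), W), Add(W, 154)))) = Add(3, Mul(-1, Add(Mul(Pow(Z, 2), W), Add(154, W)))) = Add(3, Mul(-1, Add(Mul(W, Pow(Z, 2)), Add(154, W)))) = Add(3, Mul(-1, Add(154, W, Mul(W, Pow(Z, 2))))) = Add(3, Add(-154, Mul(-1, W), Mul(-1, W, Pow(Z, 2)))) = Add(-151, Mul(-1, W), Mul(-1, W, Pow(Z, 2))))
Add(Add(-87461, Function('E')(452, 293)), -295782) = Add(Add(-87461, Add(-151, Mul(-1, 293), Mul(-1, 293, Pow(452, 2)))), -295782) = Add(Add(-87461, Add(-151, -293, Mul(-1, 293, 204304))), -295782) = Add(Add(-87461, Add(-151, -293, -59861072)), -295782) = Add(Add(-87461, -59861516), -295782) = Add(-59948977, -295782) = -60244759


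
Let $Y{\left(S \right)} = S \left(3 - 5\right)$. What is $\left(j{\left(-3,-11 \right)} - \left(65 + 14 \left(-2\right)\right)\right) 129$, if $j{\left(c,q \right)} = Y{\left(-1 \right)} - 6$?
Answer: $-5289$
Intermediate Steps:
$Y{\left(S \right)} = - 2 S$ ($Y{\left(S \right)} = S \left(-2\right) = - 2 S$)
$j{\left(c,q \right)} = -4$ ($j{\left(c,q \right)} = \left(-2\right) \left(-1\right) - 6 = 2 - 6 = -4$)
$\left(j{\left(-3,-11 \right)} - \left(65 + 14 \left(-2\right)\right)\right) 129 = \left(-4 - \left(65 + 14 \left(-2\right)\right)\right) 129 = \left(-4 - 37\right) 129 = \left(-41\right) 129 = -5289$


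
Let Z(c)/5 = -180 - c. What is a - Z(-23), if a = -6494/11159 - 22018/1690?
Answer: 7273706814/9429355 ≈ 771.39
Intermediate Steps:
Z(c) = -900 - 5*c (Z(c) = 5*(-180 - c) = -900 - 5*c)
a = -128336861/9429355 (a = -6494*1/11159 - 22018*1/1690 = -6494/11159 - 11009/845 = -128336861/9429355 ≈ -13.610)
a - Z(-23) = -128336861/9429355 - (-900 - 5*(-23)) = -128336861/9429355 - (-900 + 115) = -128336861/9429355 - 1*(-785) = -128336861/9429355 + 785 = 7273706814/9429355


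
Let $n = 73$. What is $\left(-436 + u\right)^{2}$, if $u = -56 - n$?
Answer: $319225$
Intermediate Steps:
$u = -129$ ($u = -56 - 73 = -129$)
$\left(-436 + u\right)^{2} = \left(-436 - 129\right)^{2} = \left(-565\right)^{2} = 319225$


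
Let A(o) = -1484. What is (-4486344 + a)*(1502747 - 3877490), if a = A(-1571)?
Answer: 10657438128204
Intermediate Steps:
a = -1484
(-4486344 + a)*(1502747 - 3877490) = (-4486344 - 1484)*(1502747 - 3877490) = -4487828*(-2374743) = 10657438128204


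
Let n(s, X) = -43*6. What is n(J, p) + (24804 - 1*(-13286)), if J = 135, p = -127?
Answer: 37832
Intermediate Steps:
n(s, X) = -258
n(J, p) + (24804 - 1*(-13286)) = -258 + (24804 - 1*(-13286)) = -258 + (24804 + 13286) = -258 + 38090 = 37832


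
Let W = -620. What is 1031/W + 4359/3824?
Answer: -309991/592720 ≈ -0.52300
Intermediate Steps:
1031/W + 4359/3824 = 1031/(-620) + 4359/3824 = 1031*(-1/620) + 4359*(1/3824) = -1031/620 + 4359/3824 = -309991/592720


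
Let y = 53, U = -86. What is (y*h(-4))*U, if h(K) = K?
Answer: 18232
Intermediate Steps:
(y*h(-4))*U = (53*(-4))*(-86) = -212*(-86) = 18232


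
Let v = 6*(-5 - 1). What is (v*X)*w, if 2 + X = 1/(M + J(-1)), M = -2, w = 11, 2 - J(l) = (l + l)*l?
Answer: 990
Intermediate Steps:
J(l) = 2 - 2*l**2 (J(l) = 2 - (l + l)*l = 2 - 2*l*l = 2 - 2*l**2)
X = -5/2 (X = -2 + 1/(-2 + (2 - 2*(-1)**2)) = -2 + 1/(-2 + (2 - 2*1)) = -2 + 1/(-2 + (2 - 2)) = -2 + 1/(-2 + 0) = -2 + 1/(-2) = -2 - 1/2 = -5/2 ≈ -2.5000)
v = -36 (v = 6*(-6) = -36)
(v*X)*w = -36*(-5/2)*11 = 90*11 = 990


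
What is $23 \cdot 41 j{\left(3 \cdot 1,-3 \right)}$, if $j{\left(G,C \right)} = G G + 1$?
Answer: $9430$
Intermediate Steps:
$j{\left(G,C \right)} = 1 + G^{2}$ ($j{\left(G,C \right)} = G^{2} + 1 = 1 + G^{2}$)
$23 \cdot 41 j{\left(3 \cdot 1,-3 \right)} = 23 \cdot 41 \left(1 + \left(3 \cdot 1\right)^{2}\right) = 943 \left(1 + 3^{2}\right) = 943 \left(1 + 9\right) = 943 \cdot 10 = 9430$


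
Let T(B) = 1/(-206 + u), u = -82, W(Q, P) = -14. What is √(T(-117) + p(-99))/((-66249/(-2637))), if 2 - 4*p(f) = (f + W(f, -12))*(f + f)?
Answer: 293*I*√3221570/176664 ≈ 2.9768*I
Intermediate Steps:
p(f) = ½ - f*(-14 + f)/2 (p(f) = ½ - (f - 14)*(f + f)/4 = ½ - (-14 + f)*2*f/4 = ½ - f*(-14 + f)/2)
T(B) = -1/288 (T(B) = 1/(-206 - 82) = 1/(-288) = -1/288)
√(T(-117) + p(-99))/((-66249/(-2637))) = √(-1/288 + (½ + 7*(-99) - ½*(-99)²))/((-66249/(-2637))) = √(-1/288 + (½ - 693 - ½*9801))/((-66249*(-1/2637))) = √(-1/288 + (½ - 693 - 9801/2))/(7361/293) = √(-1/288 - 5593)*(293/7361) = √(-1610785/288)*(293/7361) = (I*√3221570/24)*(293/7361) = 293*I*√3221570/176664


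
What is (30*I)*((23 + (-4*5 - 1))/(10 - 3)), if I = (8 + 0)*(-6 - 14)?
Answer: -9600/7 ≈ -1371.4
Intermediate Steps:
I = -160 (I = 8*(-20) = -160)
(30*I)*((23 + (-4*5 - 1))/(10 - 3)) = (30*(-160))*((23 + (-4*5 - 1))/(10 - 3)) = -4800*(23 + (-20 - 1))/7 = -4800*(23 - 21)/7 = -9600/7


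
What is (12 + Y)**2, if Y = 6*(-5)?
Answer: 324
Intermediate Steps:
Y = -30
(12 + Y)**2 = (12 - 30)**2 = (-18)**2 = 324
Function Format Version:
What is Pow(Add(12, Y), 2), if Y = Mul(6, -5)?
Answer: 324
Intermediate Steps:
Y = -30
Pow(Add(12, Y), 2) = Pow(Add(12, -30), 2) = Pow(-18, 2) = 324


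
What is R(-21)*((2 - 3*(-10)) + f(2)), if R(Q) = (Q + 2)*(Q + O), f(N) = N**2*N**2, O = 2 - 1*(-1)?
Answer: 16416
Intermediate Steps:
O = 3 (O = 2 + 1 = 3)
f(N) = N**4
R(Q) = (2 + Q)*(3 + Q) (R(Q) = (Q + 2)*(Q + 3) = (2 + Q)*(3 + Q))
R(-21)*((2 - 3*(-10)) + f(2)) = (6 + (-21)**2 + 5*(-21))*((2 - 3*(-10)) + 2**4) = (6 + 441 - 105)*((2 + 30) + 16) = 342*(32 + 16) = 342*48 = 16416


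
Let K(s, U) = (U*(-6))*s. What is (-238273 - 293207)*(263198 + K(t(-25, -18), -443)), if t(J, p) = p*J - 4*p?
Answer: -877300217520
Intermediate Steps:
t(J, p) = -4*p + J*p (t(J, p) = J*p - 4*p = -4*p + J*p)
K(s, U) = -6*U*s (K(s, U) = (-6*U)*s = -6*U*s)
(-238273 - 293207)*(263198 + K(t(-25, -18), -443)) = (-238273 - 293207)*(263198 - 6*(-443)*(-18*(-4 - 25))) = -531480*(263198 - 6*(-443)*(-18*(-29))) = -531480*(263198 - 6*(-443)*522) = -531480*(263198 + 1387476) = -531480*1650674 = -877300217520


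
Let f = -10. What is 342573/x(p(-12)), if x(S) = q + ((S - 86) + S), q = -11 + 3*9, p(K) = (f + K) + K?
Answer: -114191/46 ≈ -2482.4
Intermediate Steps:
p(K) = -10 + 2*K (p(K) = (-10 + K) + K = -10 + 2*K)
q = 16 (q = -11 + 27 = 16)
x(S) = -70 + 2*S (x(S) = 16 + ((S - 86) + S) = 16 + ((-86 + S) + S) = 16 + (-86 + 2*S) = -70 + 2*S)
342573/x(p(-12)) = 342573/(-70 + 2*(-10 + 2*(-12))) = 342573/(-70 + 2*(-10 - 24)) = 342573/(-70 + 2*(-34)) = 342573/(-70 - 68) = 342573/(-138) = 342573*(-1/138) = -114191/46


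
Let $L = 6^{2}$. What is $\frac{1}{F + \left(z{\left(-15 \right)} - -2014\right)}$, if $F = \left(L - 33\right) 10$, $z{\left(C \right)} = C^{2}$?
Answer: $\frac{1}{2269} \approx 0.00044072$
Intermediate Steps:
$L = 36$
$F = 30$ ($F = \left(36 - 33\right) 10 = 3 \cdot 10 = 30$)
$\frac{1}{F + \left(z{\left(-15 \right)} - -2014\right)} = \frac{1}{30 + \left(\left(-15\right)^{2} - -2014\right)} = \frac{1}{30 + \left(225 + 2014\right)} = \frac{1}{30 + 2239} = \frac{1}{2269}$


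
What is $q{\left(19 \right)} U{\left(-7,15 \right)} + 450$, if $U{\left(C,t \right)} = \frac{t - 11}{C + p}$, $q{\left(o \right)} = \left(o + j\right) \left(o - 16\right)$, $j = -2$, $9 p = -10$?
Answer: $\frac{31014}{73} \approx 424.85$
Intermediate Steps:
$p = - \frac{10}{9}$ ($p = \frac{1}{9} \left(-10\right) = - \frac{10}{9} \approx -1.1111$)
$q{\left(o \right)} = \left(-16 + o\right) \left(-2 + o\right)$ ($q{\left(o \right)} = \left(o - 2\right) \left(o - 16\right) = \left(-2 + o\right) \left(-16 + o\right) = \left(-16 + o\right) \left(-2 + o\right)$)
$U{\left(C,t \right)} = \frac{-11 + t}{- \frac{10}{9} + C}$ ($U{\left(C,t \right)} = \frac{t - 11}{C - \frac{10}{9}} = \frac{-11 + t}{- \frac{10}{9} + C}$)
$q{\left(19 \right)} U{\left(-7,15 \right)} + 450 = \left(32 + 19^{2} - 342\right) \frac{9 \left(-11 + 15\right)}{-10 + 9 \left(-7\right)} + 450 = \left(32 + 361 - 342\right) 9 \frac{1}{-10 - 63} \cdot 4 + 450 = 51 \cdot 9 \frac{1}{-73} \cdot 4 + 450 = 51 \cdot 9 \left(- \frac{1}{73}\right) 4 + 450 = 51 \left(- \frac{36}{73}\right) + 450 = - \frac{1836}{73} + 450 = \frac{31014}{73}$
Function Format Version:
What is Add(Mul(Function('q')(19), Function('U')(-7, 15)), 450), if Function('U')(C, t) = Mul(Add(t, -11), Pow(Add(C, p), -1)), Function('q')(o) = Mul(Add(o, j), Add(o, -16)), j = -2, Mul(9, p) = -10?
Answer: Rational(31014, 73) ≈ 424.85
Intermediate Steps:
p = Rational(-10, 9) (p = Mul(Rational(1, 9), -10) = Rational(-10, 9) ≈ -1.1111)
Function('q')(o) = Mul(Add(-16, o), Add(-2, o)) (Function('q')(o) = Mul(Add(o, -2), Add(o, -16)) = Mul(Add(-2, o), Add(-16, o)) = Mul(Add(-16, o), Add(-2, o)))
Function('U')(C, t) = Mul(Pow(Add(Rational(-10, 9), C), -1), Add(-11, t)) (Function('U')(C, t) = Mul(Add(t, -11), Pow(Add(C, Rational(-10, 9)), -1)) = Mul(Add(-11, t), Pow(Add(Rational(-10, 9), C), -1)) = Mul(Pow(Add(Rational(-10, 9), C), -1), Add(-11, t)))
Add(Mul(Function('q')(19), Function('U')(-7, 15)), 450) = Add(Mul(Add(32, Pow(19, 2), Mul(-18, 19)), Mul(9, Pow(Add(-10, Mul(9, -7)), -1), Add(-11, 15))), 450) = Add(Mul(Add(32, 361, -342), Mul(9, Pow(Add(-10, -63), -1), 4)), 450) = Add(Mul(51, Mul(9, Pow(-73, -1), 4)), 450) = Add(Mul(51, Mul(9, Rational(-1, 73), 4)), 450) = Add(Mul(51, Rational(-36, 73)), 450) = Add(Rational(-1836, 73), 450) = Rational(31014, 73)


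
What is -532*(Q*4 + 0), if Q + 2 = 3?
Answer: -2128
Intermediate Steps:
Q = 1 (Q = -2 + 3 = 1)
-532*(Q*4 + 0) = -532*(1*4 + 0) = -532*(4 + 0) = -532*4 = -2128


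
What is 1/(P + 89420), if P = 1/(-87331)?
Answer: 87331/7809138019 ≈ 1.1183e-5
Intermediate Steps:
P = -1/87331 ≈ -1.1451e-5
1/(P + 89420) = 1/(-1/87331 + 89420) = 1/(7809138019/87331) = 87331/7809138019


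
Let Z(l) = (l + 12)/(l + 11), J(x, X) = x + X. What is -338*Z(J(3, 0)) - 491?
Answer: -5972/7 ≈ -853.14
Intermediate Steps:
J(x, X) = X + x
Z(l) = (12 + l)/(11 + l)
-338*Z(J(3, 0)) - 491 = -338*(12 + (0 + 3))/(11 + (0 + 3)) - 491 = -338*(12 + 3)/(11 + 3) - 491 = -338*15/14 - 491 = -2535/7 - 491 = -5972/7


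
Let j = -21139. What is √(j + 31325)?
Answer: √10186 ≈ 100.93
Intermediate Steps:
√(j + 31325) = √(-21139 + 31325) = √10186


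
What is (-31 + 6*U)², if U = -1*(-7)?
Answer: 121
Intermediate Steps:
U = 7
(-31 + 6*U)² = (-31 + 6*7)² = (-31 + 42)² = 11² = 121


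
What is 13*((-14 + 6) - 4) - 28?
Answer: -184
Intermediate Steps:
13*((-14 + 6) - 4) - 28 = 13*(-8 - 4) - 28 = 13*(-12) - 28 = -156 - 28 = -184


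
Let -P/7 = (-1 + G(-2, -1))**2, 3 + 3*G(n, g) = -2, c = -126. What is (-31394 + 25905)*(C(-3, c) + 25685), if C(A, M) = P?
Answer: -1266405613/9 ≈ -1.4071e+8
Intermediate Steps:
G(n, g) = -5/3 (G(n, g) = -1 + (1/3)*(-2) = -1 - 2/3 = -5/3)
P = -448/9 (P = -7*(-1 - 5/3)**2 = -7*(-8/3)**2 = -7*64/9 = -448/9 ≈ -49.778)
C(A, M) = -448/9
(-31394 + 25905)*(C(-3, c) + 25685) = (-31394 + 25905)*(-448/9 + 25685) = -5489*230717/9 = -1266405613/9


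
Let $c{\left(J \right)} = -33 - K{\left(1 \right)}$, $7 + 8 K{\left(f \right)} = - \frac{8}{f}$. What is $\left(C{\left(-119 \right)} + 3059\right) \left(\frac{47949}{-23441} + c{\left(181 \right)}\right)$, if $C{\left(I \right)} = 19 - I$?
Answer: $- \frac{1807874727}{17048} \approx -1.0605 \cdot 10^{5}$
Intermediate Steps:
$K{\left(f \right)} = - \frac{7}{8} - \frac{1}{f}$ ($K{\left(f \right)} = - \frac{7}{8} + \frac{\left(-8\right) \frac{1}{f}}{8} = - \frac{7}{8} - \frac{1}{f}$)
$c{\left(J \right)} = - \frac{249}{8}$ ($c{\left(J \right)} = -33 - \left(- \frac{7}{8} - 1^{-1}\right) = -33 - \left(- \frac{7}{8} - 1\right) = -33 - - \frac{15}{8} = -33 + \frac{15}{8} = - \frac{249}{8}$)
$\left(C{\left(-119 \right)} + 3059\right) \left(\frac{47949}{-23441} + c{\left(181 \right)}\right) = \left(\left(19 - -119\right) + 3059\right) \left(\frac{47949}{-23441} - \frac{249}{8}\right) = \left(\left(19 + 119\right) + 3059\right) \left(47949 \left(- \frac{1}{23441}\right) - \frac{249}{8}\right) = \left(138 + 3059\right) \left(- \frac{4359}{2131} - \frac{249}{8}\right) = 3197 \left(- \frac{565491}{17048}\right) = - \frac{1807874727}{17048}$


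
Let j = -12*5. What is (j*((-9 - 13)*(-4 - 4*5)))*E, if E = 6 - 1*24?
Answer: 570240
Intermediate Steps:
j = -60
E = -18 (E = 6 - 24 = -18)
(j*((-9 - 13)*(-4 - 4*5)))*E = -60*(-9 - 13)*(-4 - 4*5)*(-18) = -(-1320)*(-4 - 20)*(-18) = -(-1320)*(-24)*(-18) = -60*528*(-18) = -31680*(-18) = 570240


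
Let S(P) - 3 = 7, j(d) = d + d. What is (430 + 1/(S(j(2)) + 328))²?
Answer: 21124006281/114244 ≈ 1.8490e+5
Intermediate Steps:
j(d) = 2*d
S(P) = 10 (S(P) = 3 + 7 = 10)
(430 + 1/(S(j(2)) + 328))² = (430 + 1/(10 + 328))² = (430 + 1/338)² = (145341/338)² = 21124006281/114244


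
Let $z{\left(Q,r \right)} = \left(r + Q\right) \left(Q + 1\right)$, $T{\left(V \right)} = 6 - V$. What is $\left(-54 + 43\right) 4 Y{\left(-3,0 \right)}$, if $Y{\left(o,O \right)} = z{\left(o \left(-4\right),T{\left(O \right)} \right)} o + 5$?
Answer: $30668$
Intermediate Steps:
$z{\left(Q,r \right)} = \left(1 + Q\right) \left(Q + r\right)$ ($z{\left(Q,r \right)} = \left(Q + r\right) \left(1 + Q\right) = \left(1 + Q\right) \left(Q + r\right)$)
$Y{\left(o,O \right)} = 5 + o \left(6 - O - 4 o + 16 o^{2} - 4 o \left(6 - O\right)\right)$ ($Y{\left(o,O \right)} = \left(o \left(-4\right) - \left(-6 + O\right) + \left(o \left(-4\right)\right)^{2} + o \left(-4\right) \left(6 - O\right)\right) o + 5 = \left(- 4 o - \left(-6 + O\right) + \left(- 4 o\right)^{2} + - 4 o \left(6 - O\right)\right) o + 5 = \left(- 4 o - \left(-6 + O\right) + 16 o^{2} - 4 o \left(6 - O\right)\right) o + 5 = \left(6 - O - 4 o + 16 o^{2} - 4 o \left(6 - O\right)\right) o + 5 = o \left(6 - O - 4 o + 16 o^{2} - 4 o \left(6 - O\right)\right) + 5 = 5 + o \left(6 - O - 4 o + 16 o^{2} - 4 o \left(6 - O\right)\right)$)
$\left(-54 + 43\right) 4 Y{\left(-3,0 \right)} = \left(-54 + 43\right) 4 \left(5 - 3 \left(6 - 0 - -12 + 16 \left(-3\right)^{2} + 4 \left(-3\right) \left(-6 + 0\right)\right)\right) = - 11 \cdot 4 \left(5 - 3 \left(6 + 0 + 12 + 16 \cdot 9 + 4 \left(-3\right) \left(-6\right)\right)\right) = - 11 \cdot 4 \left(5 - 3 \left(6 + 0 + 12 + 144 + 72\right)\right) = - 11 \cdot 4 \left(5 - 702\right) = - 11 \cdot 4 \left(-697\right) = \left(-11\right) \left(-2788\right) = 30668$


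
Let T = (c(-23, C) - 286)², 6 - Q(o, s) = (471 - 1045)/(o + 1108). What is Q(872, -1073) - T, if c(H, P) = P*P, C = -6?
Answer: -61868773/990 ≈ -62494.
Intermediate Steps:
c(H, P) = P²
Q(o, s) = 6 + 574/(1108 + o) (Q(o, s) = 6 - (471 - 1045)/(o + 1108) = 6 - (-574)/(1108 + o) = 6 + 574/(1108 + o))
T = 62500 (T = ((-6)² - 286)² = (36 - 286)² = (-250)² = 62500)
Q(872, -1073) - T = 2*(3611 + 3*872)/(1108 + 872) - 1*62500 = 2*(3611 + 2616)/1980 - 62500 = 2*(1/1980)*6227 - 62500 = 6227/990 - 62500 = -61868773/990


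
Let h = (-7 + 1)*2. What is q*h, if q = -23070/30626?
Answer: 138420/15313 ≈ 9.0394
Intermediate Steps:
q = -11535/15313 (q = -23070*1/30626 = -11535/15313 ≈ -0.75328)
h = -12 (h = -6*2 = -12)
q*h = -11535/15313*(-12) = 138420/15313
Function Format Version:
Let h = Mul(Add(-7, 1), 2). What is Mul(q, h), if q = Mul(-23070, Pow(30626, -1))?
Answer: Rational(138420, 15313) ≈ 9.0394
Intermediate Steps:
q = Rational(-11535, 15313) (q = Mul(-23070, Rational(1, 30626)) = Rational(-11535, 15313) ≈ -0.75328)
h = -12 (h = Mul(-6, 2) = -12)
Mul(q, h) = Mul(Rational(-11535, 15313), -12) = Rational(138420, 15313)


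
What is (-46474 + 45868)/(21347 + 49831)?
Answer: -101/11863 ≈ -0.0085139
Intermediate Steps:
(-46474 + 45868)/(21347 + 49831) = -606/71178 = -606*1/71178 = -101/11863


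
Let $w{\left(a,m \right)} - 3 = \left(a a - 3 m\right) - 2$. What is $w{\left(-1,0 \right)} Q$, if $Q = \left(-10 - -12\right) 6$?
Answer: $24$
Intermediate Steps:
$w{\left(a,m \right)} = 1 + a^{2} - 3 m$ ($w{\left(a,m \right)} = 3 - \left(2 + 3 m - a a\right) = 3 - \left(2 - a^{2} + 3 m\right) = 1 + a^{2} - 3 m$)
$Q = 12$ ($Q = \left(-10 + 12\right) 6 = 2 \cdot 6 = 12$)
$w{\left(-1,0 \right)} Q = \left(1 + \left(-1\right)^{2} - 0\right) 12 = \left(1 + 1 + 0\right) 12 = 2 \cdot 12 = 24$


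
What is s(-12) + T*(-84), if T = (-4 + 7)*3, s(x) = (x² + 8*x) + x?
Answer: -720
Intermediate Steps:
s(x) = x² + 9*x
T = 9 (T = 3*3 = 9)
s(-12) + T*(-84) = -12*(9 - 12) + 9*(-84) = -12*(-3) - 756 = 36 - 756 = -720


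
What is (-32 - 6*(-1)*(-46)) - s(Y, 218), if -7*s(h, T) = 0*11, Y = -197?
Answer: -308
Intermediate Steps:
s(h, T) = 0 (s(h, T) = -0*11 = -⅐*0 = 0)
(-32 - 6*(-1)*(-46)) - s(Y, 218) = (-32 - 6*(-1)*(-46)) - 1*0 = (-32 + 6*(-46)) + 0 = (-32 - 276) + 0 = -308 + 0 = -308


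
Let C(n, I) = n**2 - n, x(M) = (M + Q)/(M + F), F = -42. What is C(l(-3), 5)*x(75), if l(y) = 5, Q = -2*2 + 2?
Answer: 1460/33 ≈ 44.242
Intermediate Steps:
Q = -2 (Q = -4 + 2 = -2)
x(M) = (-2 + M)/(-42 + M) (x(M) = (M - 2)/(M - 42) = (-2 + M)/(-42 + M))
C(l(-3), 5)*x(75) = (5*(-1 + 5))*((-2 + 75)/(-42 + 75)) = (5*4)*(73/33) = 20*((1/33)*73) = 20*(73/33) = 1460/33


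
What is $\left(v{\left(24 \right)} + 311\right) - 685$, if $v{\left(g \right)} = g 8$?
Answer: $-182$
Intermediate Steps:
$v{\left(g \right)} = 8 g$
$\left(v{\left(24 \right)} + 311\right) - 685 = \left(8 \cdot 24 + 311\right) - 685 = \left(192 + 311\right) - 685 = 503 - 685 = -182$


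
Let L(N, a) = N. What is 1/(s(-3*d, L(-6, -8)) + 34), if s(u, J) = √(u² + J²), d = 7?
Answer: 34/679 - 3*√53/679 ≈ 0.017908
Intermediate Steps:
s(u, J) = √(J² + u²)
1/(s(-3*d, L(-6, -8)) + 34) = 1/(√((-6)² + (-3*7)²) + 34) = 1/(√(36 + (-21)²) + 34) = 1/(√(36 + 441) + 34) = 1/(√477 + 34) = 1/(3*√53 + 34) = 1/(34 + 3*√53)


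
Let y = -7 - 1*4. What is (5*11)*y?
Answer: -605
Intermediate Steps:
y = -11 (y = -7 - 4 = -11)
(5*11)*y = (5*11)*(-11) = 55*(-11) = -605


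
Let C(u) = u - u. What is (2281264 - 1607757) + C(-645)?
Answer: 673507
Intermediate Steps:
C(u) = 0
(2281264 - 1607757) + C(-645) = (2281264 - 1607757) + 0 = 673507 + 0 = 673507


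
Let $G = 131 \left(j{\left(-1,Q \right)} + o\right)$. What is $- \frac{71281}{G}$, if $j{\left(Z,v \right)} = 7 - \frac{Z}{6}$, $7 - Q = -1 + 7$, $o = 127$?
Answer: $- \frac{61098}{15065} \approx -4.0556$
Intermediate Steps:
$Q = 1$ ($Q = 7 - \left(-1 + 7\right) = 7 - 6 = 1$)
$j{\left(Z,v \right)} = 7 - \frac{Z}{6}$ ($j{\left(Z,v \right)} = 7 - Z \frac{1}{6} = 7 - \frac{Z}{6}$)
$G = \frac{105455}{6}$ ($G = 131 \left(\left(7 - - \frac{1}{6}\right) + 127\right) = 131 \left(\left(7 + \frac{1}{6}\right) + 127\right) = 131 \left(\frac{43}{6} + 127\right) = 131 \cdot \frac{805}{6} = \frac{105455}{6} \approx 17576.0$)
$- \frac{71281}{G} = - \frac{71281}{\frac{105455}{6}} = \left(-71281\right) \frac{6}{105455} = - \frac{61098}{15065}$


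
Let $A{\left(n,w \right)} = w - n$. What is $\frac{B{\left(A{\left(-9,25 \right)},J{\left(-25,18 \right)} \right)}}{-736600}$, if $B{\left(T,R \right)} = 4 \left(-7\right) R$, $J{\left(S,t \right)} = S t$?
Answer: $- \frac{63}{3683} \approx -0.017106$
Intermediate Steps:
$B{\left(T,R \right)} = - 28 R$
$\frac{B{\left(A{\left(-9,25 \right)},J{\left(-25,18 \right)} \right)}}{-736600} = \frac{\left(-28\right) \left(\left(-25\right) 18\right)}{-736600} = \left(-28\right) \left(-450\right) \left(- \frac{1}{736600}\right) = 12600 \left(- \frac{1}{736600}\right) = - \frac{63}{3683}$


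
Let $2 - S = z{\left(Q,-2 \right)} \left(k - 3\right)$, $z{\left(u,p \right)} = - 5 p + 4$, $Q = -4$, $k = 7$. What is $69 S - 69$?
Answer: $-3795$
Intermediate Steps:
$z{\left(u,p \right)} = 4 - 5 p$
$S = -54$ ($S = 2 - \left(4 - -10\right) \left(7 - 3\right) = 2 - \left(4 + 10\right) 4 = 2 - 14 \cdot 4 = 2 - 56 = -54$)
$69 S - 69 = 69 \left(-54\right) - 69 = -3726 - 69 = -3795$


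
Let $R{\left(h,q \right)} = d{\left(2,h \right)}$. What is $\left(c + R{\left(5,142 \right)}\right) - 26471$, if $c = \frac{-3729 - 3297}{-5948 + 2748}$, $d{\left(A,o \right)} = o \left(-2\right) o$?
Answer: $- \frac{42430087}{1600} \approx -26519.0$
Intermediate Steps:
$d{\left(A,o \right)} = - 2 o^{2}$ ($d{\left(A,o \right)} = - 2 o o = - 2 o^{2}$)
$R{\left(h,q \right)} = - 2 h^{2}$
$c = \frac{3513}{1600}$ ($c = - \frac{7026}{-3200} = \left(-7026\right) \left(- \frac{1}{3200}\right) = \frac{3513}{1600} \approx 2.1956$)
$\left(c + R{\left(5,142 \right)}\right) - 26471 = \left(\frac{3513}{1600} - 2 \cdot 5^{2}\right) - 26471 = \left(\frac{3513}{1600} - 50\right) - 26471 = - \frac{76487}{1600} - 26471 = - \frac{42430087}{1600}$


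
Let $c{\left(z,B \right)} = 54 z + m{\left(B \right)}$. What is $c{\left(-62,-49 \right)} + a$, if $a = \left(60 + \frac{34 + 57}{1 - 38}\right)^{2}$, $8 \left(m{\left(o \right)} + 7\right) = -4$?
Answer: $- \frac{122077}{2738} \approx -44.586$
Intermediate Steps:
$m{\left(o \right)} = - \frac{15}{2}$ ($m{\left(o \right)} = -7 + \frac{1}{8} \left(-4\right) = -7 - \frac{1}{2} = - \frac{15}{2}$)
$c{\left(z,B \right)} = - \frac{15}{2} + 54 z$ ($c{\left(z,B \right)} = 54 z - \frac{15}{2} = - \frac{15}{2} + 54 z$)
$a = \frac{4532641}{1369}$ ($a = \left(60 + \frac{91}{-37}\right)^{2} = \left(60 + 91 \left(- \frac{1}{37}\right)\right)^{2} = \left(60 - \frac{91}{37}\right)^{2} = \left(\frac{2129}{37}\right)^{2} = \frac{4532641}{1369} \approx 3310.9$)
$c{\left(-62,-49 \right)} + a = \left(- \frac{15}{2} + 54 \left(-62\right)\right) + \frac{4532641}{1369} = \left(- \frac{15}{2} - 3348\right) + \frac{4532641}{1369} = - \frac{6711}{2} + \frac{4532641}{1369} = - \frac{122077}{2738}$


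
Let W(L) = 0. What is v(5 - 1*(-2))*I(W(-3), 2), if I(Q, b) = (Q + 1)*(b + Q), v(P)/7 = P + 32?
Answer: 546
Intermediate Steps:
v(P) = 224 + 7*P (v(P) = 7*(P + 32) = 7*(32 + P) = 224 + 7*P)
I(Q, b) = (1 + Q)*(Q + b)
v(5 - 1*(-2))*I(W(-3), 2) = (224 + 7*(5 - 1*(-2)))*(0 + 2 + 0² + 0*2) = (224 + 7*(5 + 2))*(0 + 2 + 0 + 0) = (224 + 7*7)*2 = (224 + 49)*2 = 273*2 = 546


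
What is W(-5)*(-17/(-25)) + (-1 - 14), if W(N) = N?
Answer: -92/5 ≈ -18.400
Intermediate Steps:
W(-5)*(-17/(-25)) + (-1 - 14) = -(-85)/(-25) + (-1 - 14) = -(-85)*(-1)/25 - 15 = -5*17/25 - 15 = -17/5 - 15 = -92/5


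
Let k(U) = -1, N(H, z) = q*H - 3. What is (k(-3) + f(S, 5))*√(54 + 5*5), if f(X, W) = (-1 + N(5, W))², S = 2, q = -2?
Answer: 195*√79 ≈ 1733.2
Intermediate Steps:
N(H, z) = -3 - 2*H (N(H, z) = -2*H - 3 = -3 - 2*H)
f(X, W) = 196 (f(X, W) = (-1 + (-3 - 2*5))² = (-1 + (-3 - 10))² = (-1 - 13)² = (-14)² = 196)
(k(-3) + f(S, 5))*√(54 + 5*5) = (-1 + 196)*√(54 + 5*5) = 195*√(54 + 25) = 195*√79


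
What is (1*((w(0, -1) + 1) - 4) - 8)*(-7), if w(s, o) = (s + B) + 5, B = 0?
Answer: 42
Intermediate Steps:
w(s, o) = 5 + s (w(s, o) = (s + 0) + 5 = s + 5 = 5 + s)
(1*((w(0, -1) + 1) - 4) - 8)*(-7) = (1*(((5 + 0) + 1) - 4) - 8)*(-7) = (1*((5 + 1) - 4) - 8)*(-7) = (1*(6 - 4) - 8)*(-7) = (1*2 - 8)*(-7) = (2 - 8)*(-7) = -6*(-7) = 42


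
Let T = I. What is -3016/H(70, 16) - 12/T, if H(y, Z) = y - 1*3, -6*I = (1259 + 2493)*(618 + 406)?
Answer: -21618679/480256 ≈ -45.015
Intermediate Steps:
I = -1921024/3 (I = -(1259 + 2493)*(618 + 406)/6 = -1876*1024/3 = -1/6*3842048 = -1921024/3 ≈ -6.4034e+5)
T = -1921024/3 ≈ -6.4034e+5
H(y, Z) = -3 + y (H(y, Z) = y - 3 = -3 + y)
-3016/H(70, 16) - 12/T = -3016/(-3 + 70) - 12/(-1921024/3) = -3016/67 - 12*(-3/1921024) = -3016*1/67 + 9/480256 = -3016/67 + 9/480256 = -21618679/480256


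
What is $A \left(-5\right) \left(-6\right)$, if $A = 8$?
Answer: $240$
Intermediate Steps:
$A \left(-5\right) \left(-6\right) = 8 \left(-5\right) \left(-6\right) = \left(-40\right) \left(-6\right) = 240$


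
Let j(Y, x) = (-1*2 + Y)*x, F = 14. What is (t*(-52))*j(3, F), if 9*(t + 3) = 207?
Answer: -14560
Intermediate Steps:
t = 20 (t = -3 + (⅑)*207 = -3 + 23 = 20)
j(Y, x) = x*(-2 + Y) (j(Y, x) = (-2 + Y)*x = x*(-2 + Y))
(t*(-52))*j(3, F) = (20*(-52))*(14*(-2 + 3)) = -14560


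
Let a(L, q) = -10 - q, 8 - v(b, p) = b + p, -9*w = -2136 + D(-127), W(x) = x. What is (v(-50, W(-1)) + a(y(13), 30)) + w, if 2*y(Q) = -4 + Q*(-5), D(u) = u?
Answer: 2434/9 ≈ 270.44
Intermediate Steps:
w = 2263/9 (w = -(-2136 - 127)/9 = -1/9*(-2263) = 2263/9 ≈ 251.44)
v(b, p) = 8 - b - p (v(b, p) = 8 - (b + p) = 8 + (-b - p) = 8 - b - p)
y(Q) = -2 - 5*Q/2 (y(Q) = (-4 + Q*(-5))/2 = (-4 - 5*Q)/2 = -2 - 5*Q/2)
(v(-50, W(-1)) + a(y(13), 30)) + w = ((8 - 1*(-50) - 1*(-1)) + (-10 - 1*30)) + 2263/9 = ((8 + 50 + 1) + (-10 - 30)) + 2263/9 = (59 - 40) + 2263/9 = 19 + 2263/9 = 2434/9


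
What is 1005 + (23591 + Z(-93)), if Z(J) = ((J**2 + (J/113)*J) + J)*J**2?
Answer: 8439679921/113 ≈ 7.4687e+7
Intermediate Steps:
Z(J) = J**2*(J + 114*J**2/113) (Z(J) = ((J**2 + (J*(1/113))*J) + J)*J**2 = ((J**2 + (J/113)*J) + J)*J**2 = ((J**2 + J**2/113) + J)*J**2 = (114*J**2/113 + J)*J**2 = (J + 114*J**2/113)*J**2 = J**2*(J + 114*J**2/113))
1005 + (23591 + Z(-93)) = 1005 + (23591 + (1/113)*(-93)**3*(113 + 114*(-93))) = 1005 + (23591 + (1/113)*(-804357)*(113 - 10602)) = 1005 + (23591 + (1/113)*(-804357)*(-10489)) = 1005 + (23591 + 8436900573/113) = 1005 + 8439566356/113 = 8439679921/113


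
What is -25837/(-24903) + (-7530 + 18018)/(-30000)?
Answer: 21413639/31128750 ≈ 0.68791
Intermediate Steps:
-25837/(-24903) + (-7530 + 18018)/(-30000) = -25837*(-1/24903) + 10488*(-1/30000) = 25837/24903 - 437/1250 = 21413639/31128750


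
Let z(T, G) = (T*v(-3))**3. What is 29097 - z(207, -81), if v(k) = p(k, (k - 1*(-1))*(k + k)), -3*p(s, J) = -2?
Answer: -2598975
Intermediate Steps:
p(s, J) = 2/3 (p(s, J) = -1/3*(-2) = 2/3)
v(k) = 2/3
z(T, G) = 8*T**3/27 (z(T, G) = (T*(2/3))**3 = (2*T/3)**3 = 8*T**3/27)
29097 - z(207, -81) = 29097 - 8*207**3/27 = 29097 - 8*8869743/27 = 29097 - 1*2628072 = 29097 - 2628072 = -2598975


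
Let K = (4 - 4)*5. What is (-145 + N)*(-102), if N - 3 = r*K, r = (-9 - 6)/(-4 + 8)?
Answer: 14484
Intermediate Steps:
r = -15/4 ≈ -3.7500
K = 0 (K = 0*5 = 0)
N = 3 (N = 3 - 15/4*0 = 3 + 0 = 3)
(-145 + N)*(-102) = (-145 + 3)*(-102) = -142*(-102) = 14484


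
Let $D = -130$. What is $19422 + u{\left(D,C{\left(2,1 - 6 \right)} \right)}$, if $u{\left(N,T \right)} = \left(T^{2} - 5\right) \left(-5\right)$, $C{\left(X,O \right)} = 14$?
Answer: $18467$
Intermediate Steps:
$u{\left(N,T \right)} = 25 - 5 T^{2}$ ($u{\left(N,T \right)} = \left(-5 + T^{2}\right) \left(-5\right) = 25 - 5 T^{2}$)
$19422 + u{\left(D,C{\left(2,1 - 6 \right)} \right)} = 19422 + \left(25 - 5 \cdot 14^{2}\right) = 19422 + \left(25 - 980\right) = 19422 - 955 = 18467$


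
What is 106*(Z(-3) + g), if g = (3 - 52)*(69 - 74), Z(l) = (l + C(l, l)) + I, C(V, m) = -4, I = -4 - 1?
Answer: 24698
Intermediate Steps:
I = -5
Z(l) = -9 + l (Z(l) = (l - 4) - 5 = (-4 + l) - 5 = -9 + l)
g = 245 (g = -49*(-5) = 245)
106*(Z(-3) + g) = 106*((-9 - 3) + 245) = 106*(-12 + 245) = 106*233 = 24698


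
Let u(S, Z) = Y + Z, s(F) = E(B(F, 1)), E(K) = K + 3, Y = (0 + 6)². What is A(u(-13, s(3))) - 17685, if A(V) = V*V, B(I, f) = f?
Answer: -16085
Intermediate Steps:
Y = 36 (Y = 6² = 36)
E(K) = 3 + K
s(F) = 4 (s(F) = 3 + 1 = 4)
u(S, Z) = 36 + Z
A(V) = V²
A(u(-13, s(3))) - 17685 = (36 + 4)² - 17685 = 40² - 17685 = 1600 - 17685 = -16085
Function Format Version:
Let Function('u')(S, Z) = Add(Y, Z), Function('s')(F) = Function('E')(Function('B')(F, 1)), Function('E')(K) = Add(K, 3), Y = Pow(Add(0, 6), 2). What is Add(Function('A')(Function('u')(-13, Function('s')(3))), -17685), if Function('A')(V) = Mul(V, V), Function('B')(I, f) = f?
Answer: -16085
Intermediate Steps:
Y = 36 (Y = Pow(6, 2) = 36)
Function('E')(K) = Add(3, K)
Function('s')(F) = 4 (Function('s')(F) = Add(3, 1) = 4)
Function('u')(S, Z) = Add(36, Z)
Function('A')(V) = Pow(V, 2)
Add(Function('A')(Function('u')(-13, Function('s')(3))), -17685) = Add(Pow(Add(36, 4), 2), -17685) = Add(Pow(40, 2), -17685) = Add(1600, -17685) = -16085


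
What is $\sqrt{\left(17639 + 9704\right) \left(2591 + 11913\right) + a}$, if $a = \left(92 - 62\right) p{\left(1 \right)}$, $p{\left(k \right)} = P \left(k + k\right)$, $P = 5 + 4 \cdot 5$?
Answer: $2 \sqrt{99146093} \approx 19914.0$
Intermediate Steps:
$P = 25$ ($P = 5 + 20 = 25$)
$p{\left(k \right)} = 50 k$ ($p{\left(k \right)} = 25 \left(k + k\right) = 25 \cdot 2 k = 50 k$)
$a = 1500$ ($a = \left(92 - 62\right) 50 \cdot 1 = 30 \cdot 50 = 1500$)
$\sqrt{\left(17639 + 9704\right) \left(2591 + 11913\right) + a} = \sqrt{\left(17639 + 9704\right) \left(2591 + 11913\right) + 1500} = \sqrt{27343 \cdot 14504 + 1500} = \sqrt{396582872 + 1500} = \sqrt{396584372} = 2 \sqrt{99146093}$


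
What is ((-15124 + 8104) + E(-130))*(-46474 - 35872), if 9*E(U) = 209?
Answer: 5185409966/9 ≈ 5.7616e+8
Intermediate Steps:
E(U) = 209/9 (E(U) = (⅑)*209 = 209/9)
((-15124 + 8104) + E(-130))*(-46474 - 35872) = ((-15124 + 8104) + 209/9)*(-46474 - 35872) = (-7020 + 209/9)*(-82346) = -62971/9*(-82346) = 5185409966/9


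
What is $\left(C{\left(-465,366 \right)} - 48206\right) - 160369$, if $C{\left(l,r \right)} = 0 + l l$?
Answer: $7650$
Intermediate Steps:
$C{\left(l,r \right)} = l^{2}$ ($C{\left(l,r \right)} = 0 + l^{2} = l^{2}$)
$\left(C{\left(-465,366 \right)} - 48206\right) - 160369 = \left(\left(-465\right)^{2} - 48206\right) - 160369 = \left(216225 - 48206\right) - 160369 = 168019 - 160369 = 7650$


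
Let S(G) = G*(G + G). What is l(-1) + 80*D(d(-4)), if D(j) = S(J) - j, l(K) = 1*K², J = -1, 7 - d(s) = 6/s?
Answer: -519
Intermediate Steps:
d(s) = 7 - 6/s
S(G) = 2*G² (S(G) = G*(2*G) = 2*G²)
l(K) = K²
D(j) = 2 - j (D(j) = 2*(-1)² - j = 2*1 - j = 2 - j)
l(-1) + 80*D(d(-4)) = (-1)² + 80*(2 - (7 - 6/(-4))) = 1 + 80*(2 - (7 - 6*(-¼))) = 1 + 80*(2 - (7 + 3/2)) = 1 + 80*(2 - 1*17/2) = 1 + 80*(2 - 17/2) = 1 + 80*(-13/2) = 1 - 520 = -519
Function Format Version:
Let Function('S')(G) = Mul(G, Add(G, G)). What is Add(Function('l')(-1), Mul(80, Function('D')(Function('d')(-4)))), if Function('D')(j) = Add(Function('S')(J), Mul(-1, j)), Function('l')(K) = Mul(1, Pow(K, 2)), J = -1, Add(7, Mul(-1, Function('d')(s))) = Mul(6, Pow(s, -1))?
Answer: -519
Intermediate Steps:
Function('d')(s) = Add(7, Mul(-6, Pow(s, -1))) (Function('d')(s) = Add(7, Mul(-1, Mul(6, Pow(s, -1)))) = Add(7, Mul(-6, Pow(s, -1))))
Function('S')(G) = Mul(2, Pow(G, 2)) (Function('S')(G) = Mul(G, Mul(2, G)) = Mul(2, Pow(G, 2)))
Function('l')(K) = Pow(K, 2)
Function('D')(j) = Add(2, Mul(-1, j)) (Function('D')(j) = Add(Mul(2, Pow(-1, 2)), Mul(-1, j)) = Add(Mul(2, 1), Mul(-1, j)) = Add(2, Mul(-1, j)))
Add(Function('l')(-1), Mul(80, Function('D')(Function('d')(-4)))) = Add(Pow(-1, 2), Mul(80, Add(2, Mul(-1, Add(7, Mul(-6, Pow(-4, -1))))))) = Add(1, Mul(80, Add(2, Mul(-1, Add(7, Mul(-6, Rational(-1, 4))))))) = Add(1, Mul(80, Add(2, Mul(-1, Add(7, Rational(3, 2)))))) = Add(1, Mul(80, Add(2, Mul(-1, Rational(17, 2))))) = Add(1, Mul(80, Add(2, Rational(-17, 2)))) = Add(1, Mul(80, Rational(-13, 2))) = Add(1, -520) = -519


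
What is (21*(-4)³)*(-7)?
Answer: 9408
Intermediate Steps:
(21*(-4)³)*(-7) = (21*(-64))*(-7) = -1344*(-7) = 9408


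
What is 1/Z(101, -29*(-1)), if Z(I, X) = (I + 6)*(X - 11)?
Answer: 1/1926 ≈ 0.00051921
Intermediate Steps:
Z(I, X) = (-11 + X)*(6 + I) (Z(I, X) = (6 + I)*(-11 + X) = (-11 + X)*(6 + I))
1/Z(101, -29*(-1)) = 1/(-66 - 11*101 + 6*(-29*(-1)) + 101*(-29*(-1))) = 1/(-66 - 1111 + 6*29 + 101*29) = 1/(-66 - 1111 + 174 + 2929) = 1/1926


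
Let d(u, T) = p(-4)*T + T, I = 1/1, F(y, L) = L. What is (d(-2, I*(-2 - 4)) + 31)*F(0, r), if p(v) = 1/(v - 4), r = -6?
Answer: -309/2 ≈ -154.50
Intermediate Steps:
I = 1
p(v) = 1/(-4 + v)
d(u, T) = 7*T/8 (d(u, T) = T/(-4 - 4) + T = T/(-8) + T = -T/8 + T = 7*T/8)
(d(-2, I*(-2 - 4)) + 31)*F(0, r) = (7*(1*(-2 - 4))/8 + 31)*(-6) = (7*(1*(-6))/8 + 31)*(-6) = ((7/8)*(-6) + 31)*(-6) = (-21/4 + 31)*(-6) = (103/4)*(-6) = -309/2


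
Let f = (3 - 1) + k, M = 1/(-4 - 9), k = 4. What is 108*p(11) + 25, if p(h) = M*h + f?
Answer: 7561/13 ≈ 581.62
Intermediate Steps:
M = -1/13 (M = 1/(-13) = -1/13 ≈ -0.076923)
f = 6 (f = (3 - 1) + 4 = 2 + 4 = 6)
p(h) = 6 - h/13 (p(h) = -h/13 + 6 = 6 - h/13)
108*p(11) + 25 = 108*(6 - 1/13*11) + 25 = 108*(6 - 11/13) + 25 = 108*(67/13) + 25 = 7236/13 + 25 = 7561/13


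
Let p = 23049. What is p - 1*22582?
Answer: 467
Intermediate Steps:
p - 1*22582 = 23049 - 1*22582 = 23049 - 22582 = 467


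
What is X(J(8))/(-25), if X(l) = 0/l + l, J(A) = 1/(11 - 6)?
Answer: -1/125 ≈ -0.0080000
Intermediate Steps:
J(A) = 1/5
X(l) = l (X(l) = 0 + l = l)
X(J(8))/(-25) = (1/5)/(-25) = (1/5)*(-1/25) = -1/125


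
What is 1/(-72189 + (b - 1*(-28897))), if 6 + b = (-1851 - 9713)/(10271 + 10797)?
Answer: -5267/228053457 ≈ -2.3095e-5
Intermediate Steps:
b = -34493/5267 (b = -6 + (-1851 - 9713)/(10271 + 10797) = -6 - 11564/21068 = -6 - 11564*1/21068 = -6 - 2891/5267 = -34493/5267 ≈ -6.5489)
1/(-72189 + (b - 1*(-28897))) = 1/(-72189 + (-34493/5267 - 1*(-28897))) = 1/(-72189 + (-34493/5267 + 28897)) = 1/(-72189 + 152166006/5267) = 1/(-228053457/5267) = -5267/228053457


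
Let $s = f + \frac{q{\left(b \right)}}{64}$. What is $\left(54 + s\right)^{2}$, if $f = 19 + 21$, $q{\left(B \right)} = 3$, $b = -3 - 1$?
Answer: $\frac{36228361}{4096} \approx 8844.8$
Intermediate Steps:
$b = -4$
$f = 40$
$s = \frac{2563}{64}$ ($s = 40 + \frac{3}{64} = \frac{2563}{64} \approx 40.047$)
$\left(54 + s\right)^{2} = \left(54 + \frac{2563}{64}\right)^{2} = \left(\frac{6019}{64}\right)^{2} = \frac{36228361}{4096}$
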